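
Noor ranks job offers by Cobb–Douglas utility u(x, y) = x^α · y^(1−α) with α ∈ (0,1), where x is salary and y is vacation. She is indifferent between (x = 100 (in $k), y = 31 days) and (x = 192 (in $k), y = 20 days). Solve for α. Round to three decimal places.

α ≈ 0.402

Indifference: 100^α · 31^(1−α) = 192^α · 20^(1−α).
Rearrange to (100/192)^α = (20/31)^(1−α) and take logs: α·-0.652325 = (1−α)·-0.438255.
With A = -0.652325 and B = -0.438255: α·A = (1−α)·B, so α = B/(A+B) = -0.438255/-1.090580 ≈ 0.402.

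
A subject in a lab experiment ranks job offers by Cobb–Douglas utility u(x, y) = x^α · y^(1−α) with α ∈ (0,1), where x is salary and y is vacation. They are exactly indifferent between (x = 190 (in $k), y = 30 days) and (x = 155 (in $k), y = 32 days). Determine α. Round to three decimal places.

α ≈ 0.241

Indifference: 190^α · 30^(1−α) = 155^α · 32^(1−α).
Rearrange to (190/155)^α = (32/30)^(1−α) and take logs: α·0.203599 = (1−α)·0.064539.
Thus α·(0.268138) = 0.064539, so α = 0.064539/0.268138 ≈ 0.241.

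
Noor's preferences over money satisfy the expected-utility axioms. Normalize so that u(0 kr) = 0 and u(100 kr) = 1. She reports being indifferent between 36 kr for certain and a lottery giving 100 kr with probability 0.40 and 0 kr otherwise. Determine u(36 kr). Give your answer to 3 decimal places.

0.400

By the standard-gamble method, u(36 kr) is just the indifference probability on the best outcome: 0.40.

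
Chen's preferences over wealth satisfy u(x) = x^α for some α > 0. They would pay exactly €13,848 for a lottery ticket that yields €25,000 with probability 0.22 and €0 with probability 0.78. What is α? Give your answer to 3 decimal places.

α ≈ 2.563

The lottery's expected utility is 0.22·u(25000) + 0.78·u(0) = 0.22·25000^α (since u(0) = 0 for α > 0).
Indifference: 13848^α = 0.22·25000^α, so (13848/25000)^α = 0.22.
α = ln(0.22) / ln(13848/25000) = -1.514128/-0.590735 ≈ 2.563.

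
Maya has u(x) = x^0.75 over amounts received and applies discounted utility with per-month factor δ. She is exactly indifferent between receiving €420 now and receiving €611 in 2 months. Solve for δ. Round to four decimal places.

Equating discounted utilities: u(420) = δ^2·u(611) ⇒ δ^2 = u(420)/u(611).
Since u(x) = x^0.75, δ^2 = (420/611)^0.75 = 0.68740^0.75 = 0.75493.
Taking the square root: δ = 0.75493^(1/2) ≈ 0.8689.

δ ≈ 0.8689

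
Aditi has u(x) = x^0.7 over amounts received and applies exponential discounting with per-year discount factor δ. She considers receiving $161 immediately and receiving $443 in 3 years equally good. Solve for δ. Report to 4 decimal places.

Equating discounted utilities: u(161) = δ^3·u(443) ⇒ δ^3 = u(161)/u(443).
Since u(x) = x^0.7, δ^3 = (161/443)^0.7 = 0.36343^0.7 = 0.49237.
Hence δ = (0.49237)^(1/3) = 0.789645.

δ ≈ 0.7896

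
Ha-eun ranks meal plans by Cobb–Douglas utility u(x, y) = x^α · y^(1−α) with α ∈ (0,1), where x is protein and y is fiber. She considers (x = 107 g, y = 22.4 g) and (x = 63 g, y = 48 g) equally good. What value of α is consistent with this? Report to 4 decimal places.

α ≈ 0.5900

Indifference: 107^α · 22.4^(1−α) = 63^α · 48^(1−α).
Rearrange to (107/63)^α = (48/22.4)^(1−α) and take logs: α·0.5296941 = (1−α)·0.7621401.
With A = 0.5296941 and B = 0.7621401: α·A = (1−α)·B, so α = B/(A+B) = 0.7621401/1.2918342 ≈ 0.5900.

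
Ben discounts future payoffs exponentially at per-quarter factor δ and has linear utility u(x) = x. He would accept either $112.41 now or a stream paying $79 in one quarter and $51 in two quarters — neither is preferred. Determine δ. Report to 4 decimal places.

δ ≈ 0.9000

Equating present values: 112.41 = 79δ + 51δ².
Rearranged: 51δ² + 79δ − 112.41 = 0.
By the quadratic formula (taking the positive root), δ = (−79 + √29172.64) / 102 ≈ 0.9000.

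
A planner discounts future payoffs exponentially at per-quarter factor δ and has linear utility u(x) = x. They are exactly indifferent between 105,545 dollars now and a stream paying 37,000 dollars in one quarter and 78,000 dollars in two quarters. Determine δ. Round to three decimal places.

δ ≈ 0.950

The stream is worth 37000δ + 78000δ² today, so 37000δ + 78000δ² = 105545.
Rearranged: 78000δ² + 37000δ − 105545 = 0.
The positive root is δ = [−37000 + √(37000² + 4·78000·105545)] / (2·78000) = (−37000 + 185200.000)/156000 ≈ 0.950.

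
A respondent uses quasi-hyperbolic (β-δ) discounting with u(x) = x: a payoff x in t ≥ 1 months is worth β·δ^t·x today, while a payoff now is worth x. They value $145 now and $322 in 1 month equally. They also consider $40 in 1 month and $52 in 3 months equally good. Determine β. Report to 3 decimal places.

β ≈ 0.513

The second indifference involves only future payoffs, so β cancels: β·δ^1·40 = β·δ^3·52, giving δ^2 = 40/52 = 0.76923, so δ = 0.87706.
The first indifference: 145 = β·δ·322, so β = 145/(δ·322) = 145/(0.87706·322) ≈ 0.513.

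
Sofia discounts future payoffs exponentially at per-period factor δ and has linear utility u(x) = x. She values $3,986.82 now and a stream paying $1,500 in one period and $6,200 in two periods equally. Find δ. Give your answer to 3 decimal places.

δ ≈ 0.690

Equating present values: 3986.82 = 1500δ + 6200δ².
Rearranged: 6200δ² + 1500δ − 3986.82 = 0.
δ = (−1500 + √(1500² + 4·6200·3986.82)) / (2·6200) = (−1500 + √101123136.00) / 12400 ≈ 0.690.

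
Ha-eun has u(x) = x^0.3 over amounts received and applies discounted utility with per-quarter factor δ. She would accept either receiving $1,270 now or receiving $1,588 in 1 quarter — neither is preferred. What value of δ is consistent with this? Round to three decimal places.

δ ≈ 0.935

Equating discounted utilities: u(1270) = δ·u(1588) ⇒ δ = u(1270)/u(1588).
Since u(x) = x^0.3, δ = (1270/1588)^0.3 = 0.79975^0.3 = 0.93516.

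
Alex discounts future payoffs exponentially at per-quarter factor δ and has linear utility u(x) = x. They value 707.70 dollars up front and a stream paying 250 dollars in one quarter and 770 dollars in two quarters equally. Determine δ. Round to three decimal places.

δ ≈ 0.810

Present value of the stream is 250·δ + 770·δ². Indifference gives 250δ + 770δ² = 707.70.
Rearranged: 770δ² + 250δ − 707.70 = 0.
δ = (−250 + √(250² + 4·770·707.70)) / (2·770) = (−250 + √2242216.00) / 1540 ≈ 0.810.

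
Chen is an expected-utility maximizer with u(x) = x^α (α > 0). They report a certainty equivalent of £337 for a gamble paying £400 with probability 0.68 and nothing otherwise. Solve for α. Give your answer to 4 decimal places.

Since u(0) = 0, the lottery's EU is 0.68·400^α.
Setting u(337) equal to that: 337^α = 0.68·400^α ⇒ (337/400)^α = 0.68.
α = ln(0.68) / ln(337/400) = -0.3856625/-0.1713816 ≈ 2.2503.

α ≈ 2.2503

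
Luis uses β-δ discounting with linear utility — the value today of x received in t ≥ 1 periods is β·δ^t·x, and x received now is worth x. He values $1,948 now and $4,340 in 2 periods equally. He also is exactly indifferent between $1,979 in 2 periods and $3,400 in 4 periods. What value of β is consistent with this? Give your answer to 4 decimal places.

β ≈ 0.7711

From the later pair, β·δ^2·1979 = β·δ^4·3400; dividing through, δ^2 = 1979/3400 = 0.58206, so δ = 0.76293.
Substituting δ into 1948 = β·δ^2·4340: β = 1948/(2526.135) ≈ 0.7711.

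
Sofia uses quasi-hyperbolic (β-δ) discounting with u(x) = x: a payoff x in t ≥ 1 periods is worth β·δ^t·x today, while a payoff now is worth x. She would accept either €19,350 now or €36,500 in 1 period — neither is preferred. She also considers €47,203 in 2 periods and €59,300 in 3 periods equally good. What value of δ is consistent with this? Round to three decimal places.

δ ≈ 0.796

The second indifference involves only future payoffs, so β cancels: β·δ^2·47203 = β·δ^3·59300, giving δ = 47203/59300 = 0.79600.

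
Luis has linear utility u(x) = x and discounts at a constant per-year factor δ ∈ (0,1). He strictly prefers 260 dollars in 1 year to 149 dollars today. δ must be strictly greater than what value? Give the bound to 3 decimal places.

δ > 0.573

Comparing present values: 149 < δ·260.
Dividing through by 260 gives δ > 0.57308.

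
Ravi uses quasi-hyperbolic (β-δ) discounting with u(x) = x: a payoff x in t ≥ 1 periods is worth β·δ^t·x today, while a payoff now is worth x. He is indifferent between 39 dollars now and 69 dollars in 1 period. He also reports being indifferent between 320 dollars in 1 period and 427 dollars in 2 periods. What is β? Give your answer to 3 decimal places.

β ≈ 0.754

From the later pair, β·δ^1·320 = β·δ^2·427; dividing through, δ = 320/427 = 0.74941.
Now use the now-vs-future pair: 39 = β·δ·69 gives β = 39/(0.74941·69) ≈ 0.754.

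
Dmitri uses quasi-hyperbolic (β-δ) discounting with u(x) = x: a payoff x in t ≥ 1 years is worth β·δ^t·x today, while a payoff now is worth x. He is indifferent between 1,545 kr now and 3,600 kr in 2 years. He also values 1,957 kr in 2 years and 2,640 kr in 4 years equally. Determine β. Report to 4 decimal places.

β ≈ 0.5789

From the later pair, β·δ^2·1957 = β·δ^4·2640; dividing through, δ^2 = 1957/2640 = 0.74129, so δ = 0.86098.
Substituting δ into 1545 = β·δ^2·3600: β = 1545/(2668.636) ≈ 0.5789.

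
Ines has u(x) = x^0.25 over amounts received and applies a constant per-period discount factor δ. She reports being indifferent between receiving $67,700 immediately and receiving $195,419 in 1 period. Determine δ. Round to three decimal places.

δ ≈ 0.767

Indifference means u(67700) = δ · u(195419), so δ = u(67700)/u(195419).
Since u(x) = x^0.25, δ = (67700/195419)^0.25 = 0.34644^0.25 = 0.76719.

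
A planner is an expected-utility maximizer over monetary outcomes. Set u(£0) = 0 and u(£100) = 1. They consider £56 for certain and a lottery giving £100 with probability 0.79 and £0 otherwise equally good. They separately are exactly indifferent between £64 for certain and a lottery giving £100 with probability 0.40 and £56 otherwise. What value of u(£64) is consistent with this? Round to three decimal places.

From the first indifference, u(£56) = 0.79·u(£100) + 0.21·u(£0) = 0.79·1 + 0.21·0 = 0.79.
Then u(£64) = 0.40·u(£100) + 0.60·u(£56) = 0.40·1.00 + 0.60·0.79 = 0.8740.

0.874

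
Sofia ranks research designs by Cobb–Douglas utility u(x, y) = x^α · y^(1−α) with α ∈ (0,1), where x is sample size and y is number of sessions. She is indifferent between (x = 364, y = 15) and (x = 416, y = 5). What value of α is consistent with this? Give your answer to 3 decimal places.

Set the two utilities equal: 364^α·15^(1−α) = 416^α·5^(1−α).
(364/416)^α = (5/15)^(1−α); take logs: α·ln(364/416) = (1−α)·ln(5/15), i.e. α·-0.133531 = (1−α)·-1.098612.
With A = -0.133531 and B = -1.098612: α·A = (1−α)·B, so α = B/(A+B) = -1.098612/-1.232143 ≈ 0.892.

α ≈ 0.892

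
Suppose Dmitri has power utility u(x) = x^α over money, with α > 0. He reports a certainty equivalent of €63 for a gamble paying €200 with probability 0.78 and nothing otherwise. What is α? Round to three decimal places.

α ≈ 0.215

EU(lottery) = 0.78·200^α + 0.22·0 = 0.78·200^α.
Equating: 63^α = 0.78·200^α, i.e. 0.3150^α = 0.78.
α = ln(0.78) / ln(63/200) = -0.248461/-1.155183 ≈ 0.215.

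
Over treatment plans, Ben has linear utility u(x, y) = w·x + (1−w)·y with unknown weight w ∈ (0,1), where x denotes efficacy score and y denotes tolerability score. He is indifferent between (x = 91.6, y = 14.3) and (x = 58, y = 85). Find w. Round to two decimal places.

w = 0.68

Equating utilities: w·91.6 + (1−w)·14.3 = w·58 + (1−w)·85.
Rearranging, 33.6·w − 70.7·(1−w) = 0.
So w/(1−w) = 70.7/33.6 = 2.1042, giving w = 70.7/(33.6+70.7) = 0.68.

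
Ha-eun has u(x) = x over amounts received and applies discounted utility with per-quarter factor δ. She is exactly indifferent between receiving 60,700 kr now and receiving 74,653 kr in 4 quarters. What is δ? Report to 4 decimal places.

δ ≈ 0.9496

The payoff in 4 quarters is discounted by δ^4, so u(60700) = δ^4·u(74653) and δ^4 = u(60700)/u(74653).
With u(x) = x: δ^4 = 60700/74653 = 0.81310.
Taking the 4th root: δ = 0.81310^(1/4) ≈ 0.9496.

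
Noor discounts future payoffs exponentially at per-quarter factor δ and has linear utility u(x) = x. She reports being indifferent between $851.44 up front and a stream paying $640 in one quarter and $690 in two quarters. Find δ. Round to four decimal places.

δ ≈ 0.7400

Present value of the stream is 640·δ + 690·δ². Indifference gives 640δ + 690δ² = 851.44.
Rearranged: 690δ² + 640δ − 851.44 = 0.
By the quadratic formula (taking the positive root), δ = (−640 + √2759574.40) / 1380 ≈ 0.7400.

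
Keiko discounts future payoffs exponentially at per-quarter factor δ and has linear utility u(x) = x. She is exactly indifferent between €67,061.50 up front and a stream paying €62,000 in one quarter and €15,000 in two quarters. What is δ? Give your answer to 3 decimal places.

The stream is worth 62000δ + 15000δ² today, so 62000δ + 15000δ² = 67061.50.
So 15000δ² + 62000δ − 67061.50 = 0.
δ = (−62000 + √(62000² + 4·15000·67061.50)) / (2·15000) = (−62000 + √7867690000.00) / 30000 ≈ 0.890.

δ ≈ 0.890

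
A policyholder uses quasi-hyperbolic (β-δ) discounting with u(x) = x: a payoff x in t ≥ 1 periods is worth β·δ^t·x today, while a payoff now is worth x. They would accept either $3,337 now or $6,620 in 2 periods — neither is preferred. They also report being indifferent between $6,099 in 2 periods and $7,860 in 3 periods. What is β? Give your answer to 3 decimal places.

From the later pair, β·δ^2·6099 = β·δ^3·7860; dividing through, δ = 6099/7860 = 0.77595.
The first indifference: 3337 = β·δ^2·6620, so β = 3337/(δ^2·6620) = 3337/(0.60210·6620) ≈ 0.837.

β ≈ 0.837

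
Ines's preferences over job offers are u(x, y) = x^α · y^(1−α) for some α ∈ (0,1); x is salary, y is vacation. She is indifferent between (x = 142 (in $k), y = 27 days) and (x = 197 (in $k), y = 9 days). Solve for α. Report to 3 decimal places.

α ≈ 0.770

The Cobb–Douglas utilities coincide, so 142^α·27^(1−α) = 197^α·9^(1−α).
Rearrange to (142/197)^α = (9/27)^(1−α) and take logs: α·-0.327377 = (1−α)·-1.098612.
Thus α·(-1.425989) = -1.098612, so α = -1.098612/-1.425989 ≈ 0.770.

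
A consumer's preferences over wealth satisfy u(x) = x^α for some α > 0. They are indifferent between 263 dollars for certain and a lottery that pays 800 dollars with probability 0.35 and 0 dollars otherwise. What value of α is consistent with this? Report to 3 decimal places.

EU(lottery) = 0.35·800^α + 0.65·0 = 0.35·800^α.
Equating: 263^α = 0.35·800^α, i.e. 0.3287^α = 0.35.
Take logs: α = ln 0.35 / ln(263/800) ≈ 0.94370.

α ≈ 0.944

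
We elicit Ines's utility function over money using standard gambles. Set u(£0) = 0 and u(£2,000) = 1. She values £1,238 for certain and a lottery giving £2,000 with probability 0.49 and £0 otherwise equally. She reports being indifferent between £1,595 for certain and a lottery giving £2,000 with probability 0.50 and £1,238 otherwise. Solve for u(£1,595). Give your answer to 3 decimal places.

The first gamble pins u(£1,238): it must equal 0.49·1 + 0.51·0 = 0.49.
The second indifference gives u(£1,595) = 0.50·u(£2,000) + 0.50·u(£1,238) = 0.50·1.00 + 0.50·0.49 = 0.7450.

0.745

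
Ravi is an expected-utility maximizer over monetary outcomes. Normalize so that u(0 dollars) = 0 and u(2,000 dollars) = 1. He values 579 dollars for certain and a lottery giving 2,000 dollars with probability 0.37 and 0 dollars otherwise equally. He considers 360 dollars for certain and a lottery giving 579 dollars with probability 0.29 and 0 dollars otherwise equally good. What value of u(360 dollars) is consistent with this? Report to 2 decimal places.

The first gamble pins u(579 dollars): it must equal 0.37·1 + 0.63·0 = 0.37.
The second indifference gives u(360 dollars) = 0.29·u(579 dollars) + 0.71·u(0 dollars) = 0.29·0.37 + 0.71·0.00 = 0.1073.

0.11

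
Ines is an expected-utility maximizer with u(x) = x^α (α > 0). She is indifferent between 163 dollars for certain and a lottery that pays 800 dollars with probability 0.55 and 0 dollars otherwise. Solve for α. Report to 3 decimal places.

α ≈ 0.376

The lottery's expected utility is 0.55·u(800) + 0.45·u(0) = 0.55·800^α (since u(0) = 0 for α > 0).
Indifference: 163^α = 0.55·800^α, so (163/800)^α = 0.55.
Take logs: α = ln 0.55 / ln(163/800) ≈ 0.37579.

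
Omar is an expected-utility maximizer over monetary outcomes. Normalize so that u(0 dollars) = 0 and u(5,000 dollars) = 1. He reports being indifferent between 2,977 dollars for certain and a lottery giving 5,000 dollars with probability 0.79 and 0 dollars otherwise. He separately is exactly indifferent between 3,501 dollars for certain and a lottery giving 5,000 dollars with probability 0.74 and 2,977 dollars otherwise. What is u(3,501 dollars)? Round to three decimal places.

0.945

The first gamble pins u(2,977 dollars): it must equal 0.79·1 + 0.21·0 = 0.79.
Chaining: u(3,501 dollars) = 0.74·1.00 + 0.26·0.79 = 0.9454.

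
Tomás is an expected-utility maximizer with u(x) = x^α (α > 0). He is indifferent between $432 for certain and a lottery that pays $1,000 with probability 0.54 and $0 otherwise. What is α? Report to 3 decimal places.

The lottery's expected utility is 0.54·u(1000) + 0.46·u(0) = 0.54·1000^α (since u(0) = 0 for α > 0).
Indifference: 432^α = 0.54·1000^α, so (432/1000)^α = 0.54.
α = ln(0.54) / ln(432/1000) = -0.616186/-0.839330 ≈ 0.734.

α ≈ 0.734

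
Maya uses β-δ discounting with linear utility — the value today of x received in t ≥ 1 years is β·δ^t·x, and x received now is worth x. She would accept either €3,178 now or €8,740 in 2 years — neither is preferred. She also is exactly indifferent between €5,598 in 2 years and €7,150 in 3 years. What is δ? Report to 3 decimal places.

δ ≈ 0.783

Both payoffs in the second observation are in the future, so β drops out: δ^2·5598 = δ^3·7150 ⇒ δ = 5598/7150 = 0.78294.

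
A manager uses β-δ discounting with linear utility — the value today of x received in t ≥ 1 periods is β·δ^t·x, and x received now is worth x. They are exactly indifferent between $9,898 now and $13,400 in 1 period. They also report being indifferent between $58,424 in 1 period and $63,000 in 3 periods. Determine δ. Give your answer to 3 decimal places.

The second indifference involves only future payoffs, so β cancels: β·δ^1·58424 = β·δ^3·63000, giving δ^2 = 58424/63000 = 0.92737, so δ = 0.96300.

δ ≈ 0.963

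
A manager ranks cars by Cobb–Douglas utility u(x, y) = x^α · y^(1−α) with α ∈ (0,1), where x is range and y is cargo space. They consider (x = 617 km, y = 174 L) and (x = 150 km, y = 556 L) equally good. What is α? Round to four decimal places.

α ≈ 0.4510

Indifference: 617^α · 174^(1−α) = 150^α · 556^(1−α).
Taking logs: α·ln 617 + (1−α)·ln 174 = α·ln 150 + (1−α)·ln 556, i.e. α·1.4142337 = (1−α)·1.1617130.
So α/(1−α) = (1.1617130)/(1.4142337) = 0.8214434, and α = 0.8214434/1.8214434 ≈ 0.4510.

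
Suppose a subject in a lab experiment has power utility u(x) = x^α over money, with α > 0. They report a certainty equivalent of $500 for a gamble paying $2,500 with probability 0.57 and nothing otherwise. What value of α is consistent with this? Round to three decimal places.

α ≈ 0.349

Since u(0) = 0, the lottery's EU is 0.57·2500^α.
Indifference: 500^α = 0.57·2500^α, so (500/2500)^α = 0.57.
Taking logs: α·ln(500/2500) = ln(0.57), so α = -0.562119 / -1.609438 ≈ 0.349.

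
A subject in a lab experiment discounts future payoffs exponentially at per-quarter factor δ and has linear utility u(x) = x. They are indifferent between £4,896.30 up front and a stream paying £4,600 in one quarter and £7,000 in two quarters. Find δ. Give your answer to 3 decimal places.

δ ≈ 0.570

Present value of the stream is 4600·δ + 7000·δ². Indifference gives 4600δ + 7000δ² = 4896.30.
So 7000δ² + 4600δ − 4896.30 = 0.
δ = (−4600 + √(4600² + 4·7000·4896.30)) / (2·7000) = (−4600 + √158256400.00) / 14000 ≈ 0.570.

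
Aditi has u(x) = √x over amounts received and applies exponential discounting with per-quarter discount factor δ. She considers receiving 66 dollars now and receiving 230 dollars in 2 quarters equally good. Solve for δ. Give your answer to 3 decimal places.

The payoff in 2 quarters is discounted by δ^2, so u(66) = δ^2·u(230) and δ^2 = u(66)/u(230).
Since u(x) = √x, δ^2 = √(66/230) = 0.53568.
Taking the square root: δ = 0.53568^(1/2) ≈ 0.732.

δ ≈ 0.732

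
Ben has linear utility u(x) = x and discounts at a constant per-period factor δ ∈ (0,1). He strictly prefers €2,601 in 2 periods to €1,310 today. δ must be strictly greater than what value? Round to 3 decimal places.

δ > 0.710

Under u(x) = x this choice says 1310 < δ^2·2601.
Dividing by 2601: δ^2 > 0.50365. Both sides are positive, so the square root keeps the direction.
δ > (1310/2601)^(1/2) ≈ 0.710.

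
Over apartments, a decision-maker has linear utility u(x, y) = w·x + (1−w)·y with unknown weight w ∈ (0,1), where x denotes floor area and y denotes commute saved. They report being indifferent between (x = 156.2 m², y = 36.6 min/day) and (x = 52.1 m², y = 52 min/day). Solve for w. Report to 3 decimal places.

w = 0.129

u(156.2,36.6) = u(52.1,52) means w·156.2 + (1−w)·36.6 = w·52.1 + (1−w)·52.
Collecting terms: w·104.1 = (1−w)·15.4.
Hence w = 15.4/(104.1+15.4) = 15.4/119.5 = 0.129.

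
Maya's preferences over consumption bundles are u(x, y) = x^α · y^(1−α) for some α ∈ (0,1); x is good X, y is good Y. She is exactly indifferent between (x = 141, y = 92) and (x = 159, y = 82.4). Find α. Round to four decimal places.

α ≈ 0.4784

Set the two utilities equal: 141^α·92^(1−α) = 159^α·82.4^(1−α).
Taking logs: α·ln 141 + (1−α)·ln 92 = α·ln 159 + (1−α)·ln 82.4, i.e. α·-0.1201443 = (1−α)·-0.1102031.
With A = -0.1201443 and B = -0.1102031: α·A = (1−α)·B, so α = B/(A+B) = -0.1102031/-0.2303474 ≈ 0.4784.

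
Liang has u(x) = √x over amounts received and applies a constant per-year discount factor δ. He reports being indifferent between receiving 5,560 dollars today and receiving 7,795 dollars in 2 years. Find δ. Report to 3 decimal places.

Equating discounted utilities: u(5560) = δ^2·u(7795) ⇒ δ^2 = u(5560)/u(7795).
Since u(x) = √x, δ^2 = √(5560/7795) = 0.84456.
So δ = 0.84456^(1/2) ≈ 0.919.

δ ≈ 0.919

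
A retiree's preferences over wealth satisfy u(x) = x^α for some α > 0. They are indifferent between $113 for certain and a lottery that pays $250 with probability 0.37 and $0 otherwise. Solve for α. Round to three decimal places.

α ≈ 1.252

EU(lottery) = 0.37·250^α + 0.63·0 = 0.37·250^α.
Indifference: 113^α = 0.37·250^α, so (113/250)^α = 0.37.
α = ln(0.37) / ln(113/250) = -0.994252/-0.794073 ≈ 1.252.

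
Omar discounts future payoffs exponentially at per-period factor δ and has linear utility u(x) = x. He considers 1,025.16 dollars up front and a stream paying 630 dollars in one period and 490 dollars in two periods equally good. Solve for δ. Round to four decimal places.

Present value of the stream is 630·δ + 490·δ². Indifference gives 630δ + 490δ² = 1025.16.
So 490δ² + 630δ − 1025.16 = 0.
By the quadratic formula (taking the positive root), δ = (−630 + √2406213.60) / 980 ≈ 0.9400.

δ ≈ 0.9400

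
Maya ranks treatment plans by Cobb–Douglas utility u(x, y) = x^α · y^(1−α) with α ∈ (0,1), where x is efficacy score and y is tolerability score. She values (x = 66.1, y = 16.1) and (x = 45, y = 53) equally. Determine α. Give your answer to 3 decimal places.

The Cobb–Douglas utilities coincide, so 66.1^α·16.1^(1−α) = 45^α·53^(1−α).
Taking logs: α·ln 66.1 + (1−α)·ln 16.1 = α·ln 45 + (1−α)·ln 53, i.e. α·0.384506 = (1−α)·1.191473.
So α/(1−α) = (1.191473)/(0.384506) = 3.098711, and α = 3.098711/4.098711 ≈ 0.756.

α ≈ 0.756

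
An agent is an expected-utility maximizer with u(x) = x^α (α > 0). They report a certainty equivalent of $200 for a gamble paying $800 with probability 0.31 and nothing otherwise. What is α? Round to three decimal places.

EU(lottery) = 0.31·800^α + 0.69·0 = 0.31·800^α.
Setting u(200) equal to that: 200^α = 0.31·800^α ⇒ (200/800)^α = 0.31.
Take logs: α = ln 0.31 / ln(200/800) ≈ 0.84483.

α ≈ 0.845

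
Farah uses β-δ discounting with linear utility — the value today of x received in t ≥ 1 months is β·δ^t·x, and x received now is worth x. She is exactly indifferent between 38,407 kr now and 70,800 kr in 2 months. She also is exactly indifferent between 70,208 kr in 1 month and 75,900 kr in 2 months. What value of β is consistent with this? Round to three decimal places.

β ≈ 0.634

Both payoffs in the second observation are in the future, so β drops out: δ^1·70208 = δ^2·75900 ⇒ δ = 70208/75900 = 0.92501.
Substituting δ into 38407 = β·δ^2·70800: β = 38407/(60579.113) ≈ 0.634.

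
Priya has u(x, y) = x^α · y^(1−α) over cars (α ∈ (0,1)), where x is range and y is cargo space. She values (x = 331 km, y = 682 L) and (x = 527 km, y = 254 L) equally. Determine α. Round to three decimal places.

α ≈ 0.680

Indifference: 331^α · 682^(1−α) = 527^α · 254^(1−α).
Rearrange to (331/527)^α = (254/682)^(1−α) and take logs: α·-0.465082 = (1−α)·-0.987695.
So α/(1−α) = (-0.987695)/(-0.465082) = 2.123701, and α = 2.123701/3.123701 ≈ 0.680.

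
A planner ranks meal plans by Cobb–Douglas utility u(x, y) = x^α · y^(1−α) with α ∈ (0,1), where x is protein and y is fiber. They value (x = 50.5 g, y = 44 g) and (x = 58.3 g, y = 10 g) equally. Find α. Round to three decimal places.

α ≈ 0.912

The Cobb–Douglas utilities coincide, so 50.5^α·44^(1−α) = 58.3^α·10^(1−α).
Taking logs: α·ln 50.5 + (1−α)·ln 44 = α·ln 58.3 + (1−α)·ln 10, i.e. α·-0.143629 = (1−α)·-1.481605.
So α/(1−α) = (-1.481605)/(-0.143629) = 10.315500, and α = 10.315500/11.315500 ≈ 0.912.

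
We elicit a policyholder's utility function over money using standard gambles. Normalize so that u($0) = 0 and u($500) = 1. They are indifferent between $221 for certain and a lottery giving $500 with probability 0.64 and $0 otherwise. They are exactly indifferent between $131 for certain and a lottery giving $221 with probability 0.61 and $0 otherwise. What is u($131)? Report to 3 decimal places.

0.390

From the first indifference, u($221) = 0.64·u($500) + 0.36·u($0) = 0.64·1 + 0.36·0 = 0.64.
The second indifference gives u($131) = 0.61·u($221) + 0.39·u($0) = 0.61·0.64 + 0.39·0.00 = 0.3904.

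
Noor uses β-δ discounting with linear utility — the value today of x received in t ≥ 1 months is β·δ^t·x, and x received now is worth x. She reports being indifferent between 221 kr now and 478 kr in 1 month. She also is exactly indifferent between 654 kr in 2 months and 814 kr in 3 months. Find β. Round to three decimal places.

From the later pair, β·δ^2·654 = β·δ^3·814; dividing through, δ = 654/814 = 0.80344.
Substituting δ into 221 = β·δ·478: β = 221/(384.044) ≈ 0.575.

β ≈ 0.575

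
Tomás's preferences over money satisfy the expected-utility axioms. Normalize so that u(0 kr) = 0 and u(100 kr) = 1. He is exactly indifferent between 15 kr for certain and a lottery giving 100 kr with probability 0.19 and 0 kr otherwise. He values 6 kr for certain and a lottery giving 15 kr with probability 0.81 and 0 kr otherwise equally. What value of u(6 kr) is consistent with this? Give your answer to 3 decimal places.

0.154

First, u(15 kr) = 0.19·u(100 kr) + 0.81·u(0 kr) = 0.19.
Then u(6 kr) = 0.81·u(15 kr) + 0.19·u(0 kr) = 0.81·0.19 + 0.19·0.00 = 0.1539.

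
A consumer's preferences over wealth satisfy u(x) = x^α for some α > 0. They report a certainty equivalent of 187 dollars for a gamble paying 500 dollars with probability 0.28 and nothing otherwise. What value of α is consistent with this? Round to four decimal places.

α ≈ 1.2943

EU(lottery) = 0.28·500^α + 0.72·0 = 0.28·500^α.
Equating: 187^α = 0.28·500^α, i.e. 0.3740^α = 0.28.
Taking logs: α·ln(187/500) = ln(0.28), so α = -1.2729657 / -0.9834995 ≈ 1.2943.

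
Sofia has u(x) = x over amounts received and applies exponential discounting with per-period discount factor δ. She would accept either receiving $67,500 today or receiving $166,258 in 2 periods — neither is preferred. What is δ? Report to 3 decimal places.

Equating discounted utilities: u(67500) = δ^2·u(166258) ⇒ δ^2 = u(67500)/u(166258).
With u(x) = x: δ^2 = 67500/166258 = 0.40600.
So δ = 0.40600^(1/2) ≈ 0.637.

δ ≈ 0.637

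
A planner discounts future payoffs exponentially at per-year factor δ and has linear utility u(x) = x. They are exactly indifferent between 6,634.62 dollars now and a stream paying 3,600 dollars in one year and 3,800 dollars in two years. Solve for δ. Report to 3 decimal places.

The stream is worth 3600δ + 3800δ² today, so 3600δ + 3800δ² = 6634.62.
So 3800δ² + 3600δ − 6634.62 = 0.
The positive root is δ = [−3600 + √(3600² + 4·3800·6634.62)] / (2·3800) = (−3600 + 10668.000)/7600 ≈ 0.930.

δ ≈ 0.930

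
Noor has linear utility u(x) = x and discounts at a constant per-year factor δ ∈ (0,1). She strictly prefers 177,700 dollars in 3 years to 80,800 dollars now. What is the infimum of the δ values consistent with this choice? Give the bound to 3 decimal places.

δ > 0.769

Under u(x) = x this choice says 80800 < δ^3·177700.
Dividing by 177700: δ^3 > 0.45470. Both sides are positive, so the cube root keeps the direction.
δ > 0.45470^(1/3) = 0.769.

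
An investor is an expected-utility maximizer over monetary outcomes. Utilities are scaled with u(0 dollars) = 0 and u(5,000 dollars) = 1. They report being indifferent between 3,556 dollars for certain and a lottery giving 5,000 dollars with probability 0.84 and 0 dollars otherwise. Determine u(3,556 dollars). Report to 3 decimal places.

0.840

The indifference gives u(3,556 dollars) = 0.84·u(5,000 dollars) + 0.16·u(0 dollars) = 0.84·1 + 0.16·0 = 0.84.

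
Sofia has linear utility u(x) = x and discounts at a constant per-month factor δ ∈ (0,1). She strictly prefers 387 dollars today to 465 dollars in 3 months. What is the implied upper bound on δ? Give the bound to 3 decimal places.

The preference means 387 > δ^3·465.
So δ^3 < 387/465 = 0.83226; taking the cube root of both positive sides preserves the inequality.
δ < (387/465)^(1/3) ≈ 0.941.

δ < 0.941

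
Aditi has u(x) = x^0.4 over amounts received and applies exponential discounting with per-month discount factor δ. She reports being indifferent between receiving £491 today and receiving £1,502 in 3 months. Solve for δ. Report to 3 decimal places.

δ ≈ 0.861

Equating discounted utilities: u(491) = δ^3·u(1502) ⇒ δ^3 = u(491)/u(1502).
With u(x) = x^0.4: δ^3 = 491^0.4/1502^0.4 = (491/1502)^0.4 = 0.63939.
So δ = 0.63939^(1/3) ≈ 0.861.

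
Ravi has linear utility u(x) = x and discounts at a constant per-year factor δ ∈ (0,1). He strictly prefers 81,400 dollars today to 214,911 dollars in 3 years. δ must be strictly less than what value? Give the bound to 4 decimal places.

Comparing present values: 81400 > δ^3·214911.
Dividing by 214911: δ^3 < 0.37876. Both sides are positive, so the cube root keeps the direction.
δ < 0.37876^(1/3) = 0.7235.

δ < 0.7235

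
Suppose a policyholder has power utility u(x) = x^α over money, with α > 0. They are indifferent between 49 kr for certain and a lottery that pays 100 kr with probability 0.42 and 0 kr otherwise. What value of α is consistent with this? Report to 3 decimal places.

Since u(0) = 0, the lottery's EU is 0.42·100^α.
Equating: 49^α = 0.42·100^α, i.e. 0.4900^α = 0.42.
Taking logs: α·ln(49/100) = ln(0.42), so α = -0.867501 / -0.713350 ≈ 1.216.

α ≈ 1.216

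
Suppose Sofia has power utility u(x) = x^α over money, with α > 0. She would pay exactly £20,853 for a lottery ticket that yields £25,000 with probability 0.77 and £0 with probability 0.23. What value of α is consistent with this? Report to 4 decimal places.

α ≈ 1.4410

The lottery's expected utility is 0.77·u(25000) + 0.23·u(0) = 0.77·25000^α (since u(0) = 0 for α > 0).
Setting u(20853) equal to that: 20853^α = 0.77·25000^α ⇒ (20853/25000)^α = 0.77.
Take logs: α = ln 0.77 / ln(20853/25000) ≈ 1.440995.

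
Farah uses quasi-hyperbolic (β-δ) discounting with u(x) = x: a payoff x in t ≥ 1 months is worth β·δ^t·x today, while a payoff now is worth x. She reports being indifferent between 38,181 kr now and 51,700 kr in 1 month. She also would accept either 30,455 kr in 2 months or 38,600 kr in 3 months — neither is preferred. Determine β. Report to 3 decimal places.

β ≈ 0.936

Both payoffs in the second observation are in the future, so β drops out: δ^2·30455 = δ^3·38600 ⇒ δ = 30455/38600 = 0.78899.
The first indifference: 38181 = β·δ·51700, so β = 38181/(δ·51700) = 38181/(0.78899·51700) ≈ 0.936.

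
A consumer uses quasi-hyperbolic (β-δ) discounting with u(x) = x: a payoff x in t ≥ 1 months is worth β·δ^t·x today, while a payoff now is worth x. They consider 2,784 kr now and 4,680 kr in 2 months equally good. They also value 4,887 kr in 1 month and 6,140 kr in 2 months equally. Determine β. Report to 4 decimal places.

The second indifference involves only future payoffs, so β cancels: β·δ^1·4887 = β·δ^2·6140, giving δ = 4887/6140 = 0.79593.
The first indifference: 2784 = β·δ^2·4680, so β = 2784/(δ^2·4680) = 2784/(0.63350·4680) ≈ 0.9390.

β ≈ 0.9390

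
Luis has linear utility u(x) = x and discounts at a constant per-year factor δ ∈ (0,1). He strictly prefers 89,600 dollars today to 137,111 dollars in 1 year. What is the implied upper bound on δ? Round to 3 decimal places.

δ < 0.653

The preference means 89600 > δ·137111.
Dividing through by 137111 gives δ < 0.65349.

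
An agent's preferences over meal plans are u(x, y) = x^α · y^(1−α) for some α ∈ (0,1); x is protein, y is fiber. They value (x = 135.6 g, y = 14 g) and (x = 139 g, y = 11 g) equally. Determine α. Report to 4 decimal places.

α ≈ 0.9069

The Cobb–Douglas utilities coincide, so 135.6^α·14^(1−α) = 139^α·11^(1−α).
Taking logs: α·ln 135.6 + (1−α)·ln 14 = α·ln 139 + (1−α)·ln 11, i.e. α·-0.0247646 = (1−α)·-0.2411621.
So α/(1−α) = (-0.2411621)/(-0.0247646) = 9.7381787, and α = 9.7381787/10.7381787 ≈ 0.9069.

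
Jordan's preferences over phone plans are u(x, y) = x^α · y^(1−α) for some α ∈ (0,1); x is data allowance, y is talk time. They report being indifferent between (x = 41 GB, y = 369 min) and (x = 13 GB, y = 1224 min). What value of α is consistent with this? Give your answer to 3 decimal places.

α ≈ 0.511

The Cobb–Douglas utilities coincide, so 41^α·369^(1−α) = 13^α·1224^(1−α).
Taking logs: α·ln 41 + (1−α)·ln 369 = α·ln 13 + (1−α)·ln 1224, i.e. α·1.148623 = (1−α)·1.199083.
With A = 1.148623 and B = 1.199083: α·A = (1−α)·B, so α = B/(A+B) = 1.199083/2.347706 ≈ 0.511.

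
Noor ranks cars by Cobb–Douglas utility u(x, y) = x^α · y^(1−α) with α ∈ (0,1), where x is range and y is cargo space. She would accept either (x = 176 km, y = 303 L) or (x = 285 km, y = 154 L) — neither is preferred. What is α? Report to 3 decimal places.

α ≈ 0.584

Set the two utilities equal: 176^α·303^(1−α) = 285^α·154^(1−α).
(176/285)^α = (154/303)^(1−α); take logs: α·ln(176/285) = (1−α)·ln(154/303), i.e. α·-0.482005 = (1−α)·-0.676780.
So α/(1−α) = (-0.676780)/(-0.482005) = 1.404093, and α = 1.404093/2.404093 ≈ 0.584.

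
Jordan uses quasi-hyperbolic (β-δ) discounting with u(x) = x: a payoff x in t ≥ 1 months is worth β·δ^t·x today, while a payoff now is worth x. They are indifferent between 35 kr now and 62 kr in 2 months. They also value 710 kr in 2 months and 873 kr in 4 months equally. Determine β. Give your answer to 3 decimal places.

β ≈ 0.694

From the later pair, β·δ^2·710 = β·δ^4·873; dividing through, δ^2 = 710/873 = 0.81329, so δ = 0.90182.
Substituting δ into 35 = β·δ^2·62: β = 35/(50.424) ≈ 0.694.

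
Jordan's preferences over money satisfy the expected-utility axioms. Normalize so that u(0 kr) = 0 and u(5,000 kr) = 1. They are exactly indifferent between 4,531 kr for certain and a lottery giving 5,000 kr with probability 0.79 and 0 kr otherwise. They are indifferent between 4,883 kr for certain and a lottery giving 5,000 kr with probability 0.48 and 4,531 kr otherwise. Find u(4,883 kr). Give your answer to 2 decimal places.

0.89

First, u(4,531 kr) = 0.79·u(5,000 kr) + 0.21·u(0 kr) = 0.79.
Then u(4,883 kr) = 0.48·u(5,000 kr) + 0.52·u(4,531 kr) = 0.48·1.00 + 0.52·0.79 = 0.8908.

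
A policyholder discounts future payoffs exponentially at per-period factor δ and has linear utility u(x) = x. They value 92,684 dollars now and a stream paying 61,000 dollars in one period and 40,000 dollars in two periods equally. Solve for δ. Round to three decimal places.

The stream is worth 61000δ + 40000δ² today, so 61000δ + 40000δ² = 92684.
Rearranged: 40000δ² + 61000δ − 92684 = 0.
By the quadratic formula (taking the positive root), δ = (−61000 + √18550440000.00) / 80000 ≈ 0.940.

δ ≈ 0.940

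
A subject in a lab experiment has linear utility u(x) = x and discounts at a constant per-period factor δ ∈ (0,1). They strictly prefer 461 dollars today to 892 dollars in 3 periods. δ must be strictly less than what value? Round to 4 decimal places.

Comparing present values: 461 > δ^3·892.
Dividing by 892: δ^3 < 0.51682. Both sides are positive, so the cube root keeps the direction.
δ < 0.51682^(1/3) = 0.8025.

δ < 0.8025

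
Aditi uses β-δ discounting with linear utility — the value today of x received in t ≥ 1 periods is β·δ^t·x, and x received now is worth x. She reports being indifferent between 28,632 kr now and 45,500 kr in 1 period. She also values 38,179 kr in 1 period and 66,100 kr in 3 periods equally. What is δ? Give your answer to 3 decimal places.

δ ≈ 0.760

The second indifference involves only future payoffs, so β cancels: β·δ^1·38179 = β·δ^3·66100, giving δ^2 = 38179/66100 = 0.57759, so δ = 0.76000.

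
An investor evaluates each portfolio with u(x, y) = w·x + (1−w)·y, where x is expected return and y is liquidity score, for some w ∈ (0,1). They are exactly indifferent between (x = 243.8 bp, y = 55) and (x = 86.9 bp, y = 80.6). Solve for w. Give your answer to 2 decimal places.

w = 0.14

Indifference: w·243.8 + (1−w)·55 = w·86.9 + (1−w)·80.6.
w·(243.8−86.9) = (1−w)·(80.6−55), i.e. w·156.9 = (1−w)·25.6.
So w/(1−w) = 25.6/156.9 = 0.1632, giving w = 25.6/(156.9+25.6) = 0.14.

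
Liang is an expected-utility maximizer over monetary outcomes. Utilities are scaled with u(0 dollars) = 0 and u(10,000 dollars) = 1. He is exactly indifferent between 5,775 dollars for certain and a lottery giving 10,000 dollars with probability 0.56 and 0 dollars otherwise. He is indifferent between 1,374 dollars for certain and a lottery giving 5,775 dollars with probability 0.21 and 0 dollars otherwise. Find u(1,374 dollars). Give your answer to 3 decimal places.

0.118

First, u(5,775 dollars) = 0.56·u(10,000 dollars) + 0.44·u(0 dollars) = 0.56.
The second indifference gives u(1,374 dollars) = 0.21·u(5,775 dollars) + 0.79·u(0 dollars) = 0.21·0.56 + 0.79·0.00 = 0.1176.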